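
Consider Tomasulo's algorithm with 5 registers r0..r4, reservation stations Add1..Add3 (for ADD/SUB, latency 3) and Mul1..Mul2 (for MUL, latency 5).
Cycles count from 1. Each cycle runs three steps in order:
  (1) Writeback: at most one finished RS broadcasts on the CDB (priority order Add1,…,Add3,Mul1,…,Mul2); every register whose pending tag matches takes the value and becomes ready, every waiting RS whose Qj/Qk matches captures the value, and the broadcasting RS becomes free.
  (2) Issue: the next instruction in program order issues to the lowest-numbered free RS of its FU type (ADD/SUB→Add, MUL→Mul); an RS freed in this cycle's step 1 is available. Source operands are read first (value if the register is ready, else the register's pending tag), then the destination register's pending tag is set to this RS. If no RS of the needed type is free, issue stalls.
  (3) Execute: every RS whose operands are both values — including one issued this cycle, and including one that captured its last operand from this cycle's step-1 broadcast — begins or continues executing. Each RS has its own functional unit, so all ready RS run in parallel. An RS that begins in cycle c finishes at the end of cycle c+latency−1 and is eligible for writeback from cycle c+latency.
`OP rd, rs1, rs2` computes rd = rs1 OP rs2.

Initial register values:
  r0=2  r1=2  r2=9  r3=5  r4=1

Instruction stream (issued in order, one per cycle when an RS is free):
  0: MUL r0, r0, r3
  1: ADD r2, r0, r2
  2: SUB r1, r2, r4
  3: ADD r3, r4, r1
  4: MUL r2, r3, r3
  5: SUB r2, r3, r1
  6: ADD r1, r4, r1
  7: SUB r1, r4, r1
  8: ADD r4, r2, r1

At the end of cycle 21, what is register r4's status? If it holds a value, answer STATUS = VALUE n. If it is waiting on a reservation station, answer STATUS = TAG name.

STATUS = TAG Add3

  c1: issue MUL r0<-Mul1  regs: r0:Mul1,r1:2,r2:9,r3:5,r4:1
  c2: issue ADD r2<-Add1  regs: r0:Mul1,r1:2,r2:Add1,r3:5,r4:1
  c3: issue SUB r1<-Add2  regs: r0:Mul1,r1:Add2,r2:Add1,r3:5,r4:1
  c4: issue ADD r3<-Add3  regs: r0:Mul1,r1:Add2,r2:Add1,r3:Add3,r4:1
  c5: issue MUL r2<-Mul2  regs: r0:Mul1,r1:Add2,r2:Mul2,r3:Add3,r4:1
  c6: CDB Mul1=10; stall  regs: r0:10,r1:Add2,r2:Mul2,r3:Add3,r4:1
  c7: stall  regs: r0:10,r1:Add2,r2:Mul2,r3:Add3,r4:1
  c8: stall  regs: r0:10,r1:Add2,r2:Mul2,r3:Add3,r4:1
  c9: CDB Add1=19; issue SUB r2<-Add1  regs: r0:10,r1:Add2,r2:Add1,r3:Add3,r4:1
  c10: stall  regs: r0:10,r1:Add2,r2:Add1,r3:Add3,r4:1
  c11: stall  regs: r0:10,r1:Add2,r2:Add1,r3:Add3,r4:1
  c12: CDB Add2=18; issue ADD r1<-Add2  regs: r0:10,r1:Add2,r2:Add1,r3:Add3,r4:1
  c13: stall  regs: r0:10,r1:Add2,r2:Add1,r3:Add3,r4:1
  c14: stall  regs: r0:10,r1:Add2,r2:Add1,r3:Add3,r4:1
  c15: CDB Add2=19; issue SUB r1<-Add2  regs: r0:10,r1:Add2,r2:Add1,r3:Add3,r4:1
  c16: CDB Add3=19; issue ADD r4<-Add3  regs: r0:10,r1:Add2,r2:Add1,r3:19,r4:Add3
  c17: -  regs: r0:10,r1:Add2,r2:Add1,r3:19,r4:Add3
  c18: CDB Add2=-18  regs: r0:10,r1:-18,r2:Add1,r3:19,r4:Add3
  c19: CDB Add1=1  regs: r0:10,r1:-18,r2:1,r3:19,r4:Add3
  c20: -  regs: r0:10,r1:-18,r2:1,r3:19,r4:Add3
  c21: CDB Mul2=361  regs: r0:10,r1:-18,r2:1,r3:19,r4:Add3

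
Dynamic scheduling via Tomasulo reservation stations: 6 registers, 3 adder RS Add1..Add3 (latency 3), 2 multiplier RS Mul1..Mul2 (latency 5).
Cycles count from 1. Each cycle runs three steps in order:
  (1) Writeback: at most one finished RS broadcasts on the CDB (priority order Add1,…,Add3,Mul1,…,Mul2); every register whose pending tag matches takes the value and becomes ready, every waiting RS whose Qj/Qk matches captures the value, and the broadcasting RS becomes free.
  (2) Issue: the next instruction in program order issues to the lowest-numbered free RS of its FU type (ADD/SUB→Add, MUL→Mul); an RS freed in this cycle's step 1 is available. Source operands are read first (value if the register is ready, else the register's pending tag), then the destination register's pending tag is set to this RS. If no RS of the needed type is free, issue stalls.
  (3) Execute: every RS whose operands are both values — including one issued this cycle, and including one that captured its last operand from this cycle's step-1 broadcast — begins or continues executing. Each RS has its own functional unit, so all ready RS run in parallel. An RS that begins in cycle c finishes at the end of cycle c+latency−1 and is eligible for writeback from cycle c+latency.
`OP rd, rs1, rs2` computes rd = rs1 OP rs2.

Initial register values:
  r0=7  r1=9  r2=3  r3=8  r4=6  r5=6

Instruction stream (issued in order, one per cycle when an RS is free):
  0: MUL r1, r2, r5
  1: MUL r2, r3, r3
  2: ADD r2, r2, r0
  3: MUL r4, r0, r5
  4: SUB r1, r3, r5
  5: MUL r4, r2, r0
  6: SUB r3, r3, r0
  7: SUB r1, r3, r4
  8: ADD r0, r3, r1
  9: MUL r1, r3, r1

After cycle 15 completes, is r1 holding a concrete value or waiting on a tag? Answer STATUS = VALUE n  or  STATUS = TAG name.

c1: issue MUL r1<-Mul1 | r0:7,r1:Mul1,r2:3,r3:8,r4:6,r5:6
c2: issue MUL r2<-Mul2 | r0:7,r1:Mul1,r2:Mul2,r3:8,r4:6,r5:6
c3: issue ADD r2<-Add1 | r0:7,r1:Mul1,r2:Add1,r3:8,r4:6,r5:6
c4: stall | r0:7,r1:Mul1,r2:Add1,r3:8,r4:6,r5:6
c5: stall | r0:7,r1:Mul1,r2:Add1,r3:8,r4:6,r5:6
c6: CDB Mul1=18; issue MUL r4<-Mul1 | r0:7,r1:18,r2:Add1,r3:8,r4:Mul1,r5:6
c7: CDB Mul2=64; issue SUB r1<-Add2 | r0:7,r1:Add2,r2:Add1,r3:8,r4:Mul1,r5:6
c8: issue MUL r4<-Mul2 | r0:7,r1:Add2,r2:Add1,r3:8,r4:Mul2,r5:6
c9: issue SUB r3<-Add3 | r0:7,r1:Add2,r2:Add1,r3:Add3,r4:Mul2,r5:6
c10: CDB Add1=71; issue SUB r1<-Add1 | r0:7,r1:Add1,r2:71,r3:Add3,r4:Mul2,r5:6
c11: CDB Add2=2; issue ADD r0<-Add2 | r0:Add2,r1:Add1,r2:71,r3:Add3,r4:Mul2,r5:6
c12: CDB Add3=1; stall | r0:Add2,r1:Add1,r2:71,r3:1,r4:Mul2,r5:6
c13: CDB Mul1=42; issue MUL r1<-Mul1 | r0:Add2,r1:Mul1,r2:71,r3:1,r4:Mul2,r5:6
c14: - | r0:Add2,r1:Mul1,r2:71,r3:1,r4:Mul2,r5:6
c15: CDB Mul2=497 | r0:Add2,r1:Mul1,r2:71,r3:1,r4:497,r5:6

STATUS = TAG Mul1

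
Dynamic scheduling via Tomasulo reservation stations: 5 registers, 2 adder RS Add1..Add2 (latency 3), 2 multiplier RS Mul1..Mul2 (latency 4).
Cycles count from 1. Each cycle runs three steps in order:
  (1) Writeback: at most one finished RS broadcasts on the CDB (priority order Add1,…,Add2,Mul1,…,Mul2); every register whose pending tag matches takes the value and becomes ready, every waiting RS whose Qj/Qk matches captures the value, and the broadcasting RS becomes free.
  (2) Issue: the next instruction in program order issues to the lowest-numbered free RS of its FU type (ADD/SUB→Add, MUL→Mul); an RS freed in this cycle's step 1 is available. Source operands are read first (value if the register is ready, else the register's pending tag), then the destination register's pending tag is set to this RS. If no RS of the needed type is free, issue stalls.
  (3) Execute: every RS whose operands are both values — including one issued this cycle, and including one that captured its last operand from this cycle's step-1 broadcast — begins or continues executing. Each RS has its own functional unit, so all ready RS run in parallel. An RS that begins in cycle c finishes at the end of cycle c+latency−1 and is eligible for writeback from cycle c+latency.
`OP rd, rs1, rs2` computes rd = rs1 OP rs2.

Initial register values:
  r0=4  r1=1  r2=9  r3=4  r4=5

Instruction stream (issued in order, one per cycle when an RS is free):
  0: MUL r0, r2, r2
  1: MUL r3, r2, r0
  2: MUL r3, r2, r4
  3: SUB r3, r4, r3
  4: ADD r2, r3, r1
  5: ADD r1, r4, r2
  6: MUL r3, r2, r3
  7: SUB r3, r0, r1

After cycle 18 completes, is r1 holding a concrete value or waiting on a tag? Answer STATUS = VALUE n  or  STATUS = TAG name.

cycle 1: issue MUL r0<-Mul1 // r0:Mul1,r1:1,r2:9,r3:4,r4:5
cycle 2: issue MUL r3<-Mul2 // r0:Mul1,r1:1,r2:9,r3:Mul2,r4:5
cycle 3: stall // r0:Mul1,r1:1,r2:9,r3:Mul2,r4:5
cycle 4: stall // r0:Mul1,r1:1,r2:9,r3:Mul2,r4:5
cycle 5: CDB Mul1=81; issue MUL r3<-Mul1 // r0:81,r1:1,r2:9,r3:Mul1,r4:5
cycle 6: issue SUB r3<-Add1 // r0:81,r1:1,r2:9,r3:Add1,r4:5
cycle 7: issue ADD r2<-Add2 // r0:81,r1:1,r2:Add2,r3:Add1,r4:5
cycle 8: stall // r0:81,r1:1,r2:Add2,r3:Add1,r4:5
cycle 9: CDB Mul1=45; stall // r0:81,r1:1,r2:Add2,r3:Add1,r4:5
cycle 10: CDB Mul2=729; stall // r0:81,r1:1,r2:Add2,r3:Add1,r4:5
cycle 11: stall // r0:81,r1:1,r2:Add2,r3:Add1,r4:5
cycle 12: CDB Add1=-40; issue ADD r1<-Add1 // r0:81,r1:Add1,r2:Add2,r3:-40,r4:5
cycle 13: issue MUL r3<-Mul1 // r0:81,r1:Add1,r2:Add2,r3:Mul1,r4:5
cycle 14: stall // r0:81,r1:Add1,r2:Add2,r3:Mul1,r4:5
cycle 15: CDB Add2=-39; issue SUB r3<-Add2 // r0:81,r1:Add1,r2:-39,r3:Add2,r4:5
cycle 16: - // r0:81,r1:Add1,r2:-39,r3:Add2,r4:5
cycle 17: - // r0:81,r1:Add1,r2:-39,r3:Add2,r4:5
cycle 18: CDB Add1=-34 // r0:81,r1:-34,r2:-39,r3:Add2,r4:5

STATUS = VALUE -34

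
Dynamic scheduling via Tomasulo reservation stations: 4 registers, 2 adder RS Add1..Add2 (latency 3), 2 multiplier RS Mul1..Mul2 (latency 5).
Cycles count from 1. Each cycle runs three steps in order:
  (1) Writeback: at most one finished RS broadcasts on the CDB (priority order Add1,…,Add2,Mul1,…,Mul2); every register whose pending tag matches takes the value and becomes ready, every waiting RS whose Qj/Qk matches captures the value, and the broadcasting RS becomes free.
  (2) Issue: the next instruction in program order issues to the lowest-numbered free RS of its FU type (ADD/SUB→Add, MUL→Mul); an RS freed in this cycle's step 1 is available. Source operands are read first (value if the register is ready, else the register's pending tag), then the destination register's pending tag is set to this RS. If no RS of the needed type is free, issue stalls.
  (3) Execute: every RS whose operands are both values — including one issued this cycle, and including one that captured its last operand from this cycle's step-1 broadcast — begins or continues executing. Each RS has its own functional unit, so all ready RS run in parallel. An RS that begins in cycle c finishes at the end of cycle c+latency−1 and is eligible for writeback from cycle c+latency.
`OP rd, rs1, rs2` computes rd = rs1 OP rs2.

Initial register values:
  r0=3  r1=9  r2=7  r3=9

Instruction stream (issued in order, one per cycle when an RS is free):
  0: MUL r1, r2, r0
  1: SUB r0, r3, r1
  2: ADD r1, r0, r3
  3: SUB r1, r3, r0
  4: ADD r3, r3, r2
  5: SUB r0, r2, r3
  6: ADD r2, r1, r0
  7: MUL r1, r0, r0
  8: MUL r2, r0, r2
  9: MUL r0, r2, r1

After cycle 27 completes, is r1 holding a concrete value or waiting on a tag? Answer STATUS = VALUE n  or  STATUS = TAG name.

  c1: issue MUL r1<-Mul1  regs: r0:3,r1:Mul1,r2:7,r3:9
  c2: issue SUB r0<-Add1  regs: r0:Add1,r1:Mul1,r2:7,r3:9
  c3: issue ADD r1<-Add2  regs: r0:Add1,r1:Add2,r2:7,r3:9
  c4: stall  regs: r0:Add1,r1:Add2,r2:7,r3:9
  c5: stall  regs: r0:Add1,r1:Add2,r2:7,r3:9
  c6: CDB Mul1=21; stall  regs: r0:Add1,r1:Add2,r2:7,r3:9
  c7: stall  regs: r0:Add1,r1:Add2,r2:7,r3:9
  c8: stall  regs: r0:Add1,r1:Add2,r2:7,r3:9
  c9: CDB Add1=-12; issue SUB r1<-Add1  regs: r0:-12,r1:Add1,r2:7,r3:9
  c10: stall  regs: r0:-12,r1:Add1,r2:7,r3:9
  c11: stall  regs: r0:-12,r1:Add1,r2:7,r3:9
  c12: CDB Add1=21; issue ADD r3<-Add1  regs: r0:-12,r1:21,r2:7,r3:Add1
  c13: CDB Add2=-3; issue SUB r0<-Add2  regs: r0:Add2,r1:21,r2:7,r3:Add1
  c14: stall  regs: r0:Add2,r1:21,r2:7,r3:Add1
  c15: CDB Add1=16; issue ADD r2<-Add1  regs: r0:Add2,r1:21,r2:Add1,r3:16
  c16: issue MUL r1<-Mul1  regs: r0:Add2,r1:Mul1,r2:Add1,r3:16
  c17: issue MUL r2<-Mul2  regs: r0:Add2,r1:Mul1,r2:Mul2,r3:16
  c18: CDB Add2=-9; stall  regs: r0:-9,r1:Mul1,r2:Mul2,r3:16
  c19: stall  regs: r0:-9,r1:Mul1,r2:Mul2,r3:16
  c20: stall  regs: r0:-9,r1:Mul1,r2:Mul2,r3:16
  c21: CDB Add1=12; stall  regs: r0:-9,r1:Mul1,r2:Mul2,r3:16
  c22: stall  regs: r0:-9,r1:Mul1,r2:Mul2,r3:16
  c23: CDB Mul1=81; issue MUL r0<-Mul1  regs: r0:Mul1,r1:81,r2:Mul2,r3:16
  c24: -  regs: r0:Mul1,r1:81,r2:Mul2,r3:16
  c25: -  regs: r0:Mul1,r1:81,r2:Mul2,r3:16
  c26: CDB Mul2=-108  regs: r0:Mul1,r1:81,r2:-108,r3:16
  c27: -  regs: r0:Mul1,r1:81,r2:-108,r3:16

STATUS = VALUE 81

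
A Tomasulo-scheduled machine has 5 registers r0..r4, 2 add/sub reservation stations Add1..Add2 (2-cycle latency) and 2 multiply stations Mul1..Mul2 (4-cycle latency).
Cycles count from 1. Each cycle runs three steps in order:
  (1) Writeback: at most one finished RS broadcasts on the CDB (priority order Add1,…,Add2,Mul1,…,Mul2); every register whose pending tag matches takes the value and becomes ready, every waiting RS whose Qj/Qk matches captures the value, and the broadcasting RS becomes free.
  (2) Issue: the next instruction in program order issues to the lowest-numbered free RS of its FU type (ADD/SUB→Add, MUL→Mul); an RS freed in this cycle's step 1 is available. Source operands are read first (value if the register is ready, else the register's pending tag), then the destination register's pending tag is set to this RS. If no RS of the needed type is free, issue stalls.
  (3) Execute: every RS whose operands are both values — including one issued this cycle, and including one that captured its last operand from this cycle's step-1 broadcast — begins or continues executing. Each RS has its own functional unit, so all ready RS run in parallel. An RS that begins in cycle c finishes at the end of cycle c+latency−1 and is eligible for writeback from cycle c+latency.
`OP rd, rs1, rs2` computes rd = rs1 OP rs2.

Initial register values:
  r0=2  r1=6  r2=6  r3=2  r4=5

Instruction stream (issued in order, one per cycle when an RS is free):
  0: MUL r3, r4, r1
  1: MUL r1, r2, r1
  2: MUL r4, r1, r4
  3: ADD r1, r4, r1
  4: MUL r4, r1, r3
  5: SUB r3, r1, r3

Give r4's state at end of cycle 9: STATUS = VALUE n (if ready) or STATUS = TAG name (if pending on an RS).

STATUS = TAG Mul2

c1: issue MUL r3<-Mul1 | r0:2,r1:6,r2:6,r3:Mul1,r4:5
c2: issue MUL r1<-Mul2 | r0:2,r1:Mul2,r2:6,r3:Mul1,r4:5
c3: stall | r0:2,r1:Mul2,r2:6,r3:Mul1,r4:5
c4: stall | r0:2,r1:Mul2,r2:6,r3:Mul1,r4:5
c5: CDB Mul1=30; issue MUL r4<-Mul1 | r0:2,r1:Mul2,r2:6,r3:30,r4:Mul1
c6: CDB Mul2=36; issue ADD r1<-Add1 | r0:2,r1:Add1,r2:6,r3:30,r4:Mul1
c7: issue MUL r4<-Mul2 | r0:2,r1:Add1,r2:6,r3:30,r4:Mul2
c8: issue SUB r3<-Add2 | r0:2,r1:Add1,r2:6,r3:Add2,r4:Mul2
c9: - | r0:2,r1:Add1,r2:6,r3:Add2,r4:Mul2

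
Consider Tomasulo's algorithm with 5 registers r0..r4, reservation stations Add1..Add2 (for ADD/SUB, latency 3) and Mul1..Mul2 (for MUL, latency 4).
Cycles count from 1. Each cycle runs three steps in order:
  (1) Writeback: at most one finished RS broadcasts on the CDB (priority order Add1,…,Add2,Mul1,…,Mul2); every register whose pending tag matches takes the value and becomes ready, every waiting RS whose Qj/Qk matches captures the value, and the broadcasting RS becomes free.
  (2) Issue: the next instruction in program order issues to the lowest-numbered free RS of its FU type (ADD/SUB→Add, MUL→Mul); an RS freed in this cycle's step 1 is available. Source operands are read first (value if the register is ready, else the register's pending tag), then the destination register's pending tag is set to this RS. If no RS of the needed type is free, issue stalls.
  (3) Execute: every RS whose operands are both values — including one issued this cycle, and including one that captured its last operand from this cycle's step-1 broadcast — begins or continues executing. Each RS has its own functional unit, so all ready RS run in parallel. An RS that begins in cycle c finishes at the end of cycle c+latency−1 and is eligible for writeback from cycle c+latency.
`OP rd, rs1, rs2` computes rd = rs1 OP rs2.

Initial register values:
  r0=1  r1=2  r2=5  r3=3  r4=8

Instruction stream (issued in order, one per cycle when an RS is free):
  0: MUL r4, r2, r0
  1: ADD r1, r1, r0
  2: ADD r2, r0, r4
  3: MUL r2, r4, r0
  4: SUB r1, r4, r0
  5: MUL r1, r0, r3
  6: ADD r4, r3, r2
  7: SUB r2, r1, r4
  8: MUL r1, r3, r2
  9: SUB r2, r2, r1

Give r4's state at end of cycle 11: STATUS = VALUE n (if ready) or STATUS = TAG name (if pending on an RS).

c1: issue MUL r4<-Mul1 | r0:1,r1:2,r2:5,r3:3,r4:Mul1
c2: issue ADD r1<-Add1 | r0:1,r1:Add1,r2:5,r3:3,r4:Mul1
c3: issue ADD r2<-Add2 | r0:1,r1:Add1,r2:Add2,r3:3,r4:Mul1
c4: issue MUL r2<-Mul2 | r0:1,r1:Add1,r2:Mul2,r3:3,r4:Mul1
c5: CDB Add1=3; issue SUB r1<-Add1 | r0:1,r1:Add1,r2:Mul2,r3:3,r4:Mul1
c6: CDB Mul1=5; issue MUL r1<-Mul1 | r0:1,r1:Mul1,r2:Mul2,r3:3,r4:5
c7: stall | r0:1,r1:Mul1,r2:Mul2,r3:3,r4:5
c8: stall | r0:1,r1:Mul1,r2:Mul2,r3:3,r4:5
c9: CDB Add1=4; issue ADD r4<-Add1 | r0:1,r1:Mul1,r2:Mul2,r3:3,r4:Add1
c10: CDB Add2=6; issue SUB r2<-Add2 | r0:1,r1:Mul1,r2:Add2,r3:3,r4:Add1
c11: CDB Mul1=3; issue MUL r1<-Mul1 | r0:1,r1:Mul1,r2:Add2,r3:3,r4:Add1

STATUS = TAG Add1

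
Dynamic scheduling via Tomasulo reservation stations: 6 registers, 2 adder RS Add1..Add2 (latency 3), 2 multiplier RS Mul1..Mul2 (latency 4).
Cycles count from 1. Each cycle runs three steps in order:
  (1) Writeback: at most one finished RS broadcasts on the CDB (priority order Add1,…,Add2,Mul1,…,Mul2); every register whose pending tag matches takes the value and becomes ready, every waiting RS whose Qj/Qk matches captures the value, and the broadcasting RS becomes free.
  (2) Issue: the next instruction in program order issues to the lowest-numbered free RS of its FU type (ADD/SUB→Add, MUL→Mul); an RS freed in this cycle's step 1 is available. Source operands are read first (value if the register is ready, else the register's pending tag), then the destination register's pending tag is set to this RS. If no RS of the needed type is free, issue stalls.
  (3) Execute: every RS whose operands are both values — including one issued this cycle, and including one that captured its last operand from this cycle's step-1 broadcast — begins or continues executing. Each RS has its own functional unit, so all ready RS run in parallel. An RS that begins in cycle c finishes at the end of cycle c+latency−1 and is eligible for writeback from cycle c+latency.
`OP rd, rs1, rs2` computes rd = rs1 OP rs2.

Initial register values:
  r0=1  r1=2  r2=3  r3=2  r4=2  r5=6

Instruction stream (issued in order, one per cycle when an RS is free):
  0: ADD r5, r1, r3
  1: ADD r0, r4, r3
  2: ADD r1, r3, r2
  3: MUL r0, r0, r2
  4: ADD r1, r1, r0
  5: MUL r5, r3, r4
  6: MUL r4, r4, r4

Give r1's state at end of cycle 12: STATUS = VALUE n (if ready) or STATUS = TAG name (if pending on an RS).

c1: issue ADD r5<-Add1 | r0:1,r1:2,r2:3,r3:2,r4:2,r5:Add1
c2: issue ADD r0<-Add2 | r0:Add2,r1:2,r2:3,r3:2,r4:2,r5:Add1
c3: stall | r0:Add2,r1:2,r2:3,r3:2,r4:2,r5:Add1
c4: CDB Add1=4; issue ADD r1<-Add1 | r0:Add2,r1:Add1,r2:3,r3:2,r4:2,r5:4
c5: CDB Add2=4; issue MUL r0<-Mul1 | r0:Mul1,r1:Add1,r2:3,r3:2,r4:2,r5:4
c6: issue ADD r1<-Add2 | r0:Mul1,r1:Add2,r2:3,r3:2,r4:2,r5:4
c7: CDB Add1=5; issue MUL r5<-Mul2 | r0:Mul1,r1:Add2,r2:3,r3:2,r4:2,r5:Mul2
c8: stall | r0:Mul1,r1:Add2,r2:3,r3:2,r4:2,r5:Mul2
c9: CDB Mul1=12; issue MUL r4<-Mul1 | r0:12,r1:Add2,r2:3,r3:2,r4:Mul1,r5:Mul2
c10: - | r0:12,r1:Add2,r2:3,r3:2,r4:Mul1,r5:Mul2
c11: CDB Mul2=4 | r0:12,r1:Add2,r2:3,r3:2,r4:Mul1,r5:4
c12: CDB Add2=17 | r0:12,r1:17,r2:3,r3:2,r4:Mul1,r5:4

STATUS = VALUE 17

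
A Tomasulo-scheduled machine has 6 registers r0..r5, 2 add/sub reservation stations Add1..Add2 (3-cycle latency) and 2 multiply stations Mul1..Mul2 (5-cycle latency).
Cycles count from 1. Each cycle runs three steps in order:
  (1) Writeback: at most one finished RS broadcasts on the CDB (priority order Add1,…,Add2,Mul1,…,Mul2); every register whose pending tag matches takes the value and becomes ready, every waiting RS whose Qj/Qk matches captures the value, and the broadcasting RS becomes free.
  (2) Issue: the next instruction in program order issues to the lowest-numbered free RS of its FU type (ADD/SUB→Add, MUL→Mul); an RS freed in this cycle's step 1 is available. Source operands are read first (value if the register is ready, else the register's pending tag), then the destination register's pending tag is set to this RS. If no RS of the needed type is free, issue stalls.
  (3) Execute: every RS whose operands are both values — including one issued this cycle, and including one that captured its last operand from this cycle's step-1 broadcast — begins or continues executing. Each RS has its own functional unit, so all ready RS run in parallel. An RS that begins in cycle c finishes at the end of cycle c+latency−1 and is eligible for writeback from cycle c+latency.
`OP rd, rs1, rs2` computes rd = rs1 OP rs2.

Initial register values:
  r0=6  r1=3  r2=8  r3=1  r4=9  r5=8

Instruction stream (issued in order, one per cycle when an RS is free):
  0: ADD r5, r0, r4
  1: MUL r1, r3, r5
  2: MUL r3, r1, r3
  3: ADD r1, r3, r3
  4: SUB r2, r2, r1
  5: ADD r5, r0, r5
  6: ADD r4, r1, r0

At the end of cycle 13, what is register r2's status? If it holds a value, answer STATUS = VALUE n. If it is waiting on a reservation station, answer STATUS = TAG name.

c1: issue ADD r5<-Add1 | r0:6,r1:3,r2:8,r3:1,r4:9,r5:Add1
c2: issue MUL r1<-Mul1 | r0:6,r1:Mul1,r2:8,r3:1,r4:9,r5:Add1
c3: issue MUL r3<-Mul2 | r0:6,r1:Mul1,r2:8,r3:Mul2,r4:9,r5:Add1
c4: CDB Add1=15; issue ADD r1<-Add1 | r0:6,r1:Add1,r2:8,r3:Mul2,r4:9,r5:15
c5: issue SUB r2<-Add2 | r0:6,r1:Add1,r2:Add2,r3:Mul2,r4:9,r5:15
c6: stall | r0:6,r1:Add1,r2:Add2,r3:Mul2,r4:9,r5:15
c7: stall | r0:6,r1:Add1,r2:Add2,r3:Mul2,r4:9,r5:15
c8: stall | r0:6,r1:Add1,r2:Add2,r3:Mul2,r4:9,r5:15
c9: CDB Mul1=15; stall | r0:6,r1:Add1,r2:Add2,r3:Mul2,r4:9,r5:15
c10: stall | r0:6,r1:Add1,r2:Add2,r3:Mul2,r4:9,r5:15
c11: stall | r0:6,r1:Add1,r2:Add2,r3:Mul2,r4:9,r5:15
c12: stall | r0:6,r1:Add1,r2:Add2,r3:Mul2,r4:9,r5:15
c13: stall | r0:6,r1:Add1,r2:Add2,r3:Mul2,r4:9,r5:15

STATUS = TAG Add2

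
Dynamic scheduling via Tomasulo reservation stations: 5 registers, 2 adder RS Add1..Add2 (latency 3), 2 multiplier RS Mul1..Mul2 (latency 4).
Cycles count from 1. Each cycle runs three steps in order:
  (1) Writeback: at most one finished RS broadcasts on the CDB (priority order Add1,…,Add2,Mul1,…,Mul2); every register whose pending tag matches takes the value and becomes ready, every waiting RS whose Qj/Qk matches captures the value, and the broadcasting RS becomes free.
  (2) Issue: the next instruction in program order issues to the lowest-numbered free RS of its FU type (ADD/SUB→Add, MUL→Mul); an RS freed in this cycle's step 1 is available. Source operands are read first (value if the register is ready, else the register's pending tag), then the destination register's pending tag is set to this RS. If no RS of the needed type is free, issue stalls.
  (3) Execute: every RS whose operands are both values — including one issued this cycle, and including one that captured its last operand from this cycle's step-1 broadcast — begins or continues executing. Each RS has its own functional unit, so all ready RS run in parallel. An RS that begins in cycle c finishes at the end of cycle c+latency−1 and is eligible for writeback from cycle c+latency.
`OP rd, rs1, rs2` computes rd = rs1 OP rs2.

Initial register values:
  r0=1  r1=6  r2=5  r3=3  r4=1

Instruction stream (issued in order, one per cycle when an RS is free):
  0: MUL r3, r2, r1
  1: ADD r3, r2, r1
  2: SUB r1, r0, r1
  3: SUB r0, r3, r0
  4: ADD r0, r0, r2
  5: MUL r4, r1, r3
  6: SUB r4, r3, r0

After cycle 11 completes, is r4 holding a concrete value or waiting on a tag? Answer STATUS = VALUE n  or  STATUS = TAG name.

  c1: issue MUL r3<-Mul1  regs: r0:1,r1:6,r2:5,r3:Mul1,r4:1
  c2: issue ADD r3<-Add1  regs: r0:1,r1:6,r2:5,r3:Add1,r4:1
  c3: issue SUB r1<-Add2  regs: r0:1,r1:Add2,r2:5,r3:Add1,r4:1
  c4: stall  regs: r0:1,r1:Add2,r2:5,r3:Add1,r4:1
  c5: CDB Add1=11; issue SUB r0<-Add1  regs: r0:Add1,r1:Add2,r2:5,r3:11,r4:1
  c6: CDB Add2=-5; issue ADD r0<-Add2  regs: r0:Add2,r1:-5,r2:5,r3:11,r4:1
  c7: CDB Mul1=30; issue MUL r4<-Mul1  regs: r0:Add2,r1:-5,r2:5,r3:11,r4:Mul1
  c8: CDB Add1=10; issue SUB r4<-Add1  regs: r0:Add2,r1:-5,r2:5,r3:11,r4:Add1
  c9: -  regs: r0:Add2,r1:-5,r2:5,r3:11,r4:Add1
  c10: -  regs: r0:Add2,r1:-5,r2:5,r3:11,r4:Add1
  c11: CDB Add2=15  regs: r0:15,r1:-5,r2:5,r3:11,r4:Add1

STATUS = TAG Add1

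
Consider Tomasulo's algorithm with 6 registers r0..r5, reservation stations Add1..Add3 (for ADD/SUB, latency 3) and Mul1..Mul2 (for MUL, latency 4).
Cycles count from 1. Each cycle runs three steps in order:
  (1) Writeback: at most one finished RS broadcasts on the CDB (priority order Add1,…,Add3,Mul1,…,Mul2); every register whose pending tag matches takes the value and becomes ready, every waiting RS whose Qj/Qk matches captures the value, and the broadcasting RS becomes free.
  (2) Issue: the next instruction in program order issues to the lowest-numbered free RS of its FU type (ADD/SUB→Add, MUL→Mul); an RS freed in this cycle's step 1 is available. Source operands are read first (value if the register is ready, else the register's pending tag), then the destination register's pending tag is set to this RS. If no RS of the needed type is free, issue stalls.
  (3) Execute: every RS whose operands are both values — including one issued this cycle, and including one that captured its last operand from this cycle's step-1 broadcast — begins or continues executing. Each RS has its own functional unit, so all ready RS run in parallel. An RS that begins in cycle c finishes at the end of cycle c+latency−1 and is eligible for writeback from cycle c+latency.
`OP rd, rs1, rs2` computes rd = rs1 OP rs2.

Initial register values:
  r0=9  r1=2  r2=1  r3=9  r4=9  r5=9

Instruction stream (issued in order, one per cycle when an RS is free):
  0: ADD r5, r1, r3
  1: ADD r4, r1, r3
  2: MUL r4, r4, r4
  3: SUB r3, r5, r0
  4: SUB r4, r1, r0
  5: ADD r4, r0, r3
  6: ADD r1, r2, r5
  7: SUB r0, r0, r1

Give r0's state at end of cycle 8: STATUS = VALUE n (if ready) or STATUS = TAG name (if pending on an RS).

c1: issue ADD r5<-Add1 | r0:9,r1:2,r2:1,r3:9,r4:9,r5:Add1
c2: issue ADD r4<-Add2 | r0:9,r1:2,r2:1,r3:9,r4:Add2,r5:Add1
c3: issue MUL r4<-Mul1 | r0:9,r1:2,r2:1,r3:9,r4:Mul1,r5:Add1
c4: CDB Add1=11; issue SUB r3<-Add1 | r0:9,r1:2,r2:1,r3:Add1,r4:Mul1,r5:11
c5: CDB Add2=11; issue SUB r4<-Add2 | r0:9,r1:2,r2:1,r3:Add1,r4:Add2,r5:11
c6: issue ADD r4<-Add3 | r0:9,r1:2,r2:1,r3:Add1,r4:Add3,r5:11
c7: CDB Add1=2; issue ADD r1<-Add1 | r0:9,r1:Add1,r2:1,r3:2,r4:Add3,r5:11
c8: CDB Add2=-7; issue SUB r0<-Add2 | r0:Add2,r1:Add1,r2:1,r3:2,r4:Add3,r5:11

STATUS = TAG Add2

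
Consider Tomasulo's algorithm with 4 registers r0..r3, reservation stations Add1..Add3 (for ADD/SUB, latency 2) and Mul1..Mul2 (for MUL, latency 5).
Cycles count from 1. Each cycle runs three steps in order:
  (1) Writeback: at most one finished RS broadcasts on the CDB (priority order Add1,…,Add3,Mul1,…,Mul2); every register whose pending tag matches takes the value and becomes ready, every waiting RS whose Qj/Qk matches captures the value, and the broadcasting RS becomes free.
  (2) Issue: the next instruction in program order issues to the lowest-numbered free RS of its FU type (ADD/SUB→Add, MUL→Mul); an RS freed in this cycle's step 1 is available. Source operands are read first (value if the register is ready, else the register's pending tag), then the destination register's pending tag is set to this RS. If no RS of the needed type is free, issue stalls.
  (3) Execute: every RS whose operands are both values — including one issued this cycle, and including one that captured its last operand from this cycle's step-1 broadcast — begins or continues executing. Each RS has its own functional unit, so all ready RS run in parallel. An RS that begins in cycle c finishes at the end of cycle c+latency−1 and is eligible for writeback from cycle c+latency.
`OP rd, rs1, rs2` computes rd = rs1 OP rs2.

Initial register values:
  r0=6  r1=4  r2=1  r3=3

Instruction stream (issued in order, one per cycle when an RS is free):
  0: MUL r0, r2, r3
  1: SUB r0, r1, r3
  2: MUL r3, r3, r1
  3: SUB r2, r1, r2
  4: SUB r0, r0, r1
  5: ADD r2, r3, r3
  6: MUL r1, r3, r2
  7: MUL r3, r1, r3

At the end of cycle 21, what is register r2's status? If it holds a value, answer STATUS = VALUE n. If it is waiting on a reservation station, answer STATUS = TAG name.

STATUS = VALUE 24

cycle 1: issue MUL r0<-Mul1 // r0:Mul1,r1:4,r2:1,r3:3
cycle 2: issue SUB r0<-Add1 // r0:Add1,r1:4,r2:1,r3:3
cycle 3: issue MUL r3<-Mul2 // r0:Add1,r1:4,r2:1,r3:Mul2
cycle 4: CDB Add1=1; issue SUB r2<-Add1 // r0:1,r1:4,r2:Add1,r3:Mul2
cycle 5: issue SUB r0<-Add2 // r0:Add2,r1:4,r2:Add1,r3:Mul2
cycle 6: CDB Add1=3; issue ADD r2<-Add1 // r0:Add2,r1:4,r2:Add1,r3:Mul2
cycle 7: CDB Add2=-3; stall // r0:-3,r1:4,r2:Add1,r3:Mul2
cycle 8: CDB Mul1=3; issue MUL r1<-Mul1 // r0:-3,r1:Mul1,r2:Add1,r3:Mul2
cycle 9: CDB Mul2=12; issue MUL r3<-Mul2 // r0:-3,r1:Mul1,r2:Add1,r3:Mul2
cycle 10: - // r0:-3,r1:Mul1,r2:Add1,r3:Mul2
cycle 11: CDB Add1=24 // r0:-3,r1:Mul1,r2:24,r3:Mul2
cycle 12: - // r0:-3,r1:Mul1,r2:24,r3:Mul2
cycle 13: - // r0:-3,r1:Mul1,r2:24,r3:Mul2
cycle 14: - // r0:-3,r1:Mul1,r2:24,r3:Mul2
cycle 15: - // r0:-3,r1:Mul1,r2:24,r3:Mul2
cycle 16: CDB Mul1=288 // r0:-3,r1:288,r2:24,r3:Mul2
cycle 17: - // r0:-3,r1:288,r2:24,r3:Mul2
cycle 18: - // r0:-3,r1:288,r2:24,r3:Mul2
cycle 19: - // r0:-3,r1:288,r2:24,r3:Mul2
cycle 20: - // r0:-3,r1:288,r2:24,r3:Mul2
cycle 21: CDB Mul2=3456 // r0:-3,r1:288,r2:24,r3:3456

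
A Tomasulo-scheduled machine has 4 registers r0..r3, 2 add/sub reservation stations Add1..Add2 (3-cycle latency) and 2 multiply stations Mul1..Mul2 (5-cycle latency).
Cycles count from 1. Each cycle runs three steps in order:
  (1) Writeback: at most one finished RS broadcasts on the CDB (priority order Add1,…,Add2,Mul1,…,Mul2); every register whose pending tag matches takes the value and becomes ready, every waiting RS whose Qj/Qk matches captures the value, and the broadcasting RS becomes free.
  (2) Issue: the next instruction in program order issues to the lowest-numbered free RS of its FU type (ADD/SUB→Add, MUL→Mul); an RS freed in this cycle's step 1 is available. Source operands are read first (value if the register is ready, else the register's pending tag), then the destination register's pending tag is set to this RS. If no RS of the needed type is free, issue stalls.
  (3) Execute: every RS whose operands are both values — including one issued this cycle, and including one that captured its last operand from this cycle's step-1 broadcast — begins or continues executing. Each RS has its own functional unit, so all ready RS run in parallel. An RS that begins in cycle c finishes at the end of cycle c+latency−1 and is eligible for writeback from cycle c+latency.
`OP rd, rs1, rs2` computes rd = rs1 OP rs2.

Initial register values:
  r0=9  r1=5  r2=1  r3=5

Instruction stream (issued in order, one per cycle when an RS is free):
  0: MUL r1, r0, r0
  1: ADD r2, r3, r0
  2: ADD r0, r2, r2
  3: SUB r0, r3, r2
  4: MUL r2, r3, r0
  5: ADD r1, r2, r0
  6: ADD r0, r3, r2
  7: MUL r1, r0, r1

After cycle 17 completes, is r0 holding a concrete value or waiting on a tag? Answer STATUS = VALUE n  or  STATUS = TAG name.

  c1: issue MUL r1<-Mul1  regs: r0:9,r1:Mul1,r2:1,r3:5
  c2: issue ADD r2<-Add1  regs: r0:9,r1:Mul1,r2:Add1,r3:5
  c3: issue ADD r0<-Add2  regs: r0:Add2,r1:Mul1,r2:Add1,r3:5
  c4: stall  regs: r0:Add2,r1:Mul1,r2:Add1,r3:5
  c5: CDB Add1=14; issue SUB r0<-Add1  regs: r0:Add1,r1:Mul1,r2:14,r3:5
  c6: CDB Mul1=81; issue MUL r2<-Mul1  regs: r0:Add1,r1:81,r2:Mul1,r3:5
  c7: stall  regs: r0:Add1,r1:81,r2:Mul1,r3:5
  c8: CDB Add1=-9; issue ADD r1<-Add1  regs: r0:-9,r1:Add1,r2:Mul1,r3:5
  c9: CDB Add2=28; issue ADD r0<-Add2  regs: r0:Add2,r1:Add1,r2:Mul1,r3:5
  c10: issue MUL r1<-Mul2  regs: r0:Add2,r1:Mul2,r2:Mul1,r3:5
  c11: -  regs: r0:Add2,r1:Mul2,r2:Mul1,r3:5
  c12: -  regs: r0:Add2,r1:Mul2,r2:Mul1,r3:5
  c13: CDB Mul1=-45  regs: r0:Add2,r1:Mul2,r2:-45,r3:5
  c14: -  regs: r0:Add2,r1:Mul2,r2:-45,r3:5
  c15: -  regs: r0:Add2,r1:Mul2,r2:-45,r3:5
  c16: CDB Add1=-54  regs: r0:Add2,r1:Mul2,r2:-45,r3:5
  c17: CDB Add2=-40  regs: r0:-40,r1:Mul2,r2:-45,r3:5

STATUS = VALUE -40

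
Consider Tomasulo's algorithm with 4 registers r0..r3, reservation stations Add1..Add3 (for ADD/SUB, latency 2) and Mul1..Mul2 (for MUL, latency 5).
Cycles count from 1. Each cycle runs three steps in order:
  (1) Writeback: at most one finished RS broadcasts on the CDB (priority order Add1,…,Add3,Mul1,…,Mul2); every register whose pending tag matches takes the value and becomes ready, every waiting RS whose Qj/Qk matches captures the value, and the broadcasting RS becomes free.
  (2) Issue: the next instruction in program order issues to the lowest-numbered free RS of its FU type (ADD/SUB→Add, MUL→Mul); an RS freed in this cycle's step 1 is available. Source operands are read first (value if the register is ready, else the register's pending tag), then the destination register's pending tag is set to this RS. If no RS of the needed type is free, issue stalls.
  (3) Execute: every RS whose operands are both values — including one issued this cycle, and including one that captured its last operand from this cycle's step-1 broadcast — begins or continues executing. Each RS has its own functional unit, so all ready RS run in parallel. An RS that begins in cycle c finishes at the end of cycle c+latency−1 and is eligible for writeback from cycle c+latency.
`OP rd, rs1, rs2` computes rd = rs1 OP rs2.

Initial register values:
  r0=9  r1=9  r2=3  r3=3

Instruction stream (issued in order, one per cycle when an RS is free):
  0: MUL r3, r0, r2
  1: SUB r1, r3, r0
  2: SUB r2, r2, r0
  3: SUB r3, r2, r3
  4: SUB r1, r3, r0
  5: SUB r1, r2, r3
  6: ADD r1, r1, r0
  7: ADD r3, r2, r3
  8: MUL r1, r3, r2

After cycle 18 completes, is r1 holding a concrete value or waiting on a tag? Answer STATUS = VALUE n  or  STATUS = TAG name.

  c1: issue MUL r3<-Mul1  regs: r0:9,r1:9,r2:3,r3:Mul1
  c2: issue SUB r1<-Add1  regs: r0:9,r1:Add1,r2:3,r3:Mul1
  c3: issue SUB r2<-Add2  regs: r0:9,r1:Add1,r2:Add2,r3:Mul1
  c4: issue SUB r3<-Add3  regs: r0:9,r1:Add1,r2:Add2,r3:Add3
  c5: CDB Add2=-6; issue SUB r1<-Add2  regs: r0:9,r1:Add2,r2:-6,r3:Add3
  c6: CDB Mul1=27; stall  regs: r0:9,r1:Add2,r2:-6,r3:Add3
  c7: stall  regs: r0:9,r1:Add2,r2:-6,r3:Add3
  c8: CDB Add1=18; issue SUB r1<-Add1  regs: r0:9,r1:Add1,r2:-6,r3:Add3
  c9: CDB Add3=-33; issue ADD r1<-Add3  regs: r0:9,r1:Add3,r2:-6,r3:-33
  c10: stall  regs: r0:9,r1:Add3,r2:-6,r3:-33
  c11: CDB Add1=27; issue ADD r3<-Add1  regs: r0:9,r1:Add3,r2:-6,r3:Add1
  c12: CDB Add2=-42; issue MUL r1<-Mul1  regs: r0:9,r1:Mul1,r2:-6,r3:Add1
  c13: CDB Add1=-39  regs: r0:9,r1:Mul1,r2:-6,r3:-39
  c14: CDB Add3=36  regs: r0:9,r1:Mul1,r2:-6,r3:-39
  c15: -  regs: r0:9,r1:Mul1,r2:-6,r3:-39
  c16: -  regs: r0:9,r1:Mul1,r2:-6,r3:-39
  c17: -  regs: r0:9,r1:Mul1,r2:-6,r3:-39
  c18: CDB Mul1=234  regs: r0:9,r1:234,r2:-6,r3:-39

STATUS = VALUE 234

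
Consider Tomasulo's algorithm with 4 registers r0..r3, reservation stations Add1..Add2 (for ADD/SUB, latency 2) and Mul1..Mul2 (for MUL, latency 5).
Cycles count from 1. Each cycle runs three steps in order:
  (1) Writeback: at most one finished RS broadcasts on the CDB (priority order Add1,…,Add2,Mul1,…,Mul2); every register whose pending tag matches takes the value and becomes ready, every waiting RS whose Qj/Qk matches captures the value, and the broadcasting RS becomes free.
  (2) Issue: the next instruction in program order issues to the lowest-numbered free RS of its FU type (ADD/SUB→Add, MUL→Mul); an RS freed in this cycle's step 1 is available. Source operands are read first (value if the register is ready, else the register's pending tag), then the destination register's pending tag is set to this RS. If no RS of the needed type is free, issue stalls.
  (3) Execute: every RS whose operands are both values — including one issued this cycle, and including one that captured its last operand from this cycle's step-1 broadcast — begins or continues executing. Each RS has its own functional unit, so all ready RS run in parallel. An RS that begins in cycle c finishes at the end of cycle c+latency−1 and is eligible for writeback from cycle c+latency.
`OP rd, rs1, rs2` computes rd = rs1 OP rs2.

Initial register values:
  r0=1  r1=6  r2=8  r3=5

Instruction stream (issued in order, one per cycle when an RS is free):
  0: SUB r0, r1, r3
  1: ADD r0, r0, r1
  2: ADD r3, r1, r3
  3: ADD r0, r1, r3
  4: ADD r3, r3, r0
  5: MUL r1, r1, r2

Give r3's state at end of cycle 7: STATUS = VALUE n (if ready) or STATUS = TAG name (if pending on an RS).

cycle 1: issue SUB r0<-Add1 // r0:Add1,r1:6,r2:8,r3:5
cycle 2: issue ADD r0<-Add2 // r0:Add2,r1:6,r2:8,r3:5
cycle 3: CDB Add1=1; issue ADD r3<-Add1 // r0:Add2,r1:6,r2:8,r3:Add1
cycle 4: stall // r0:Add2,r1:6,r2:8,r3:Add1
cycle 5: CDB Add1=11; issue ADD r0<-Add1 // r0:Add1,r1:6,r2:8,r3:11
cycle 6: CDB Add2=7; issue ADD r3<-Add2 // r0:Add1,r1:6,r2:8,r3:Add2
cycle 7: CDB Add1=17; issue MUL r1<-Mul1 // r0:17,r1:Mul1,r2:8,r3:Add2

STATUS = TAG Add2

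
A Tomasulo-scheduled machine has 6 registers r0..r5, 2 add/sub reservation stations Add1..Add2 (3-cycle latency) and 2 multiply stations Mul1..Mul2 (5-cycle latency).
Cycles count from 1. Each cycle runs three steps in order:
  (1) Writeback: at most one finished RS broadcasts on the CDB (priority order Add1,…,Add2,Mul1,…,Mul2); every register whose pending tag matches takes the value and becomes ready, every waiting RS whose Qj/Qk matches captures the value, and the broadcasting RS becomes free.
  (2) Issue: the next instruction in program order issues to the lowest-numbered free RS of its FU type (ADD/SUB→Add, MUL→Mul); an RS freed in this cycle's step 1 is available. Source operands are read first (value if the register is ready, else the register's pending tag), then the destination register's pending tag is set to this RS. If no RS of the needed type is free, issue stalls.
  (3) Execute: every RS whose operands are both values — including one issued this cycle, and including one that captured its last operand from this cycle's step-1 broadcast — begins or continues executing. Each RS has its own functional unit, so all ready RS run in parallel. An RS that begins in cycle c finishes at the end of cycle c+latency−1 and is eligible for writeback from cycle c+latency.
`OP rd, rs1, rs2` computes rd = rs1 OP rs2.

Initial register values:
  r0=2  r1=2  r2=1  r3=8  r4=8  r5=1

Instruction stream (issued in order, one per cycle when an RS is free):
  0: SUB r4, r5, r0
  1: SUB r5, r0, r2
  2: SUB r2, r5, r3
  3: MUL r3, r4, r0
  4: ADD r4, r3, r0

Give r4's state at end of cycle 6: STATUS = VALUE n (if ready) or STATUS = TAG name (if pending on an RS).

STATUS = TAG Add2

c1: issue SUB r4<-Add1 | r0:2,r1:2,r2:1,r3:8,r4:Add1,r5:1
c2: issue SUB r5<-Add2 | r0:2,r1:2,r2:1,r3:8,r4:Add1,r5:Add2
c3: stall | r0:2,r1:2,r2:1,r3:8,r4:Add1,r5:Add2
c4: CDB Add1=-1; issue SUB r2<-Add1 | r0:2,r1:2,r2:Add1,r3:8,r4:-1,r5:Add2
c5: CDB Add2=1; issue MUL r3<-Mul1 | r0:2,r1:2,r2:Add1,r3:Mul1,r4:-1,r5:1
c6: issue ADD r4<-Add2 | r0:2,r1:2,r2:Add1,r3:Mul1,r4:Add2,r5:1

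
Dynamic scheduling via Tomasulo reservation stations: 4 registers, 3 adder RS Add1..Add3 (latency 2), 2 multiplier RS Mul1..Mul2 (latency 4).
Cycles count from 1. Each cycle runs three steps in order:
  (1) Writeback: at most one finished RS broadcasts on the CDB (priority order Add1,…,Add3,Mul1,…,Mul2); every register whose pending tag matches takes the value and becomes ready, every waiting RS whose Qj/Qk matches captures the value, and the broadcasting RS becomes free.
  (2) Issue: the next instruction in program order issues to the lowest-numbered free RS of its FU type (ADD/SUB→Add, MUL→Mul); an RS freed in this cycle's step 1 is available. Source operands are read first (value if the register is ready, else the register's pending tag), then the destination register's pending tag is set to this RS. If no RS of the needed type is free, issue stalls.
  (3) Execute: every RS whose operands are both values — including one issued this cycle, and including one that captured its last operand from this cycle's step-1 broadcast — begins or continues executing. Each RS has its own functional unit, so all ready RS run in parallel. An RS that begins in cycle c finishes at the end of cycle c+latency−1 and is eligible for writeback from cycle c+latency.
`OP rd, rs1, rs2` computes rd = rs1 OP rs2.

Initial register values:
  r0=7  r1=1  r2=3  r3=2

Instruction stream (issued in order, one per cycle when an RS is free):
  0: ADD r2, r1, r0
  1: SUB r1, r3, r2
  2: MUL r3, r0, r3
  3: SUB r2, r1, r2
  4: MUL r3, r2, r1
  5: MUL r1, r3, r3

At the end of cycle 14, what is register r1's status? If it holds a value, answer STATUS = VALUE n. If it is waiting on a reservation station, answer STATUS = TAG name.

STATUS = TAG Mul1

cycle 1: issue ADD r2<-Add1 // r0:7,r1:1,r2:Add1,r3:2
cycle 2: issue SUB r1<-Add2 // r0:7,r1:Add2,r2:Add1,r3:2
cycle 3: CDB Add1=8; issue MUL r3<-Mul1 // r0:7,r1:Add2,r2:8,r3:Mul1
cycle 4: issue SUB r2<-Add1 // r0:7,r1:Add2,r2:Add1,r3:Mul1
cycle 5: CDB Add2=-6; issue MUL r3<-Mul2 // r0:7,r1:-6,r2:Add1,r3:Mul2
cycle 6: stall // r0:7,r1:-6,r2:Add1,r3:Mul2
cycle 7: CDB Add1=-14; stall // r0:7,r1:-6,r2:-14,r3:Mul2
cycle 8: CDB Mul1=14; issue MUL r1<-Mul1 // r0:7,r1:Mul1,r2:-14,r3:Mul2
cycle 9: - // r0:7,r1:Mul1,r2:-14,r3:Mul2
cycle 10: - // r0:7,r1:Mul1,r2:-14,r3:Mul2
cycle 11: CDB Mul2=84 // r0:7,r1:Mul1,r2:-14,r3:84
cycle 12: - // r0:7,r1:Mul1,r2:-14,r3:84
cycle 13: - // r0:7,r1:Mul1,r2:-14,r3:84
cycle 14: - // r0:7,r1:Mul1,r2:-14,r3:84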